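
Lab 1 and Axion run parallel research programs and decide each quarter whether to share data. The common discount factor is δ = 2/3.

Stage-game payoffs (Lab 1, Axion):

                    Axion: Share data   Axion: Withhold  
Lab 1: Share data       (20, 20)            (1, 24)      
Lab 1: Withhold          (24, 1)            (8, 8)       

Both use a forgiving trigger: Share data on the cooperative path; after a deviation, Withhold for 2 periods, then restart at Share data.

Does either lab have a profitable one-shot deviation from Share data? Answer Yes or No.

Comparing payoff streams over the 3 periods until play realigns: cooperate → 20(1+δ+…+δ^2); deviate → 24 + 8(δ+…+δ^2).
Cooperation is sustained iff (20−8)(δ+…+δ^2) ≥ 24−20.
δ+…+δ^2 = 2/3·(1−(2/3)^2)/(1−2/3) = 1.1111, and (24−20)/(20−8) = 0.3333.
1.1111 ≥ 0.3333, so cooperation is sustainable.

No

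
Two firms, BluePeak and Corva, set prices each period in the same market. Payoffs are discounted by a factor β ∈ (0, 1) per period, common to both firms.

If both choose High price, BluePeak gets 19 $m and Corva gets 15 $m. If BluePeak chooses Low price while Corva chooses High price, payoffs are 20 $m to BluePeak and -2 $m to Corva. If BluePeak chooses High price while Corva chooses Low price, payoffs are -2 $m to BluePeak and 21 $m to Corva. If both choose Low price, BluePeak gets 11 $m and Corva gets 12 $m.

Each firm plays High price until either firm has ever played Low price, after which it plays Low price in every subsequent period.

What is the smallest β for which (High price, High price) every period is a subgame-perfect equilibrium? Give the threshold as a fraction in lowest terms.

2/3

BluePeak's threshold: (20−19)/(20−11) = 1/9.
Corva's threshold: (21−15)/(21−12) = 2/3.
1/9 < 2/3, so Corva binds and β* = 2/3.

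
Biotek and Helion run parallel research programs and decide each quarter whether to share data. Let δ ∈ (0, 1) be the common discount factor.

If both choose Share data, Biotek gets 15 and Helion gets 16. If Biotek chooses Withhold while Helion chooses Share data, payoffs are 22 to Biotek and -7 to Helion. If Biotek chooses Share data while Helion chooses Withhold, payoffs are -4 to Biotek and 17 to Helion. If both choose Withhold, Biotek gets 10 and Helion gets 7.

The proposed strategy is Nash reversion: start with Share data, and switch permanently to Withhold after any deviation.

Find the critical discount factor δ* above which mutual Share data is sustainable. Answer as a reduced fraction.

7/12

Biotek's threshold: (22−15)/(22−10) = 7/12.
Helion's threshold: (17−16)/(17−7) = 1/10.
7/12 > 1/10, so Biotek binds and δ* = 7/12.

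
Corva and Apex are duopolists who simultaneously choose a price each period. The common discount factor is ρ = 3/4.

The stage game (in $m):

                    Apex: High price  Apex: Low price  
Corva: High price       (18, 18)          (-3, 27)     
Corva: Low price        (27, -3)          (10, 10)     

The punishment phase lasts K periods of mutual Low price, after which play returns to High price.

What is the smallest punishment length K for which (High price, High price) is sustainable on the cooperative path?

Need Σ_{k=1}^{K} ρ^k ≥ (27−18)/(18−10) = 1.1250 at ρ = 3/4.
At K = 1 the sum is 0.7500 < 1.1250; at K = 2 it is 1.3125 ≥ 1.1250.
So the minimum punishment length is K = 2.

2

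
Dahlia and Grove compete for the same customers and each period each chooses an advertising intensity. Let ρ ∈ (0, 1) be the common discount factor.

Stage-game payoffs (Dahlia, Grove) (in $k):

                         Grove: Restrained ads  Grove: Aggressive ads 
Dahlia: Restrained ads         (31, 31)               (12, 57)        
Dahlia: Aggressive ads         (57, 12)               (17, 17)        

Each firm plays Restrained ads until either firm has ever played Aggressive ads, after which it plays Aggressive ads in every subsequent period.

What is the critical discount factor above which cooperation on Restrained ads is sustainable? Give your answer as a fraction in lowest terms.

13/20

31/(1−ρ) ≥ 57 + 17ρ/(1−ρ)
31 ≥ 57 − 40ρ
ρ ≥ 26/40 = 13/20.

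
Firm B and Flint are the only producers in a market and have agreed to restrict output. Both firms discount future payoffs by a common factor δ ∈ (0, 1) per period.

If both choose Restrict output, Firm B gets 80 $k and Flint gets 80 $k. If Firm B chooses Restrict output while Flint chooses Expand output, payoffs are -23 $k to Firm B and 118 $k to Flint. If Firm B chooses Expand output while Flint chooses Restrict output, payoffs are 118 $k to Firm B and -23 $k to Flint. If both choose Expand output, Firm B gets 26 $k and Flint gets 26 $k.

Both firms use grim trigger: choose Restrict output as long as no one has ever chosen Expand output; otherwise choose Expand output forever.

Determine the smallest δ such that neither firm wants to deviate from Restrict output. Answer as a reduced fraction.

19/46

80/(1−δ) ≥ 118 + 26δ/(1−δ)
80 ≥ 118 − 92δ
δ ≥ 38/92 = 19/46.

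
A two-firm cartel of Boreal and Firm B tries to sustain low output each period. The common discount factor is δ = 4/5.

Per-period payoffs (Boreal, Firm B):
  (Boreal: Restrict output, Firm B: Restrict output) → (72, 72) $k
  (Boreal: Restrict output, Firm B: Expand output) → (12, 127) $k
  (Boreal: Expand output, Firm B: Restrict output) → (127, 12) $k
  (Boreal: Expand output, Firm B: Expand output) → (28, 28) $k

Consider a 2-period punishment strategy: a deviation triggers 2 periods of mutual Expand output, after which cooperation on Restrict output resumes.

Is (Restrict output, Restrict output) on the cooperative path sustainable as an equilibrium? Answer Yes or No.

Yes

A one-shot deviation gives 127 now, then 28 for 2 periods, then back to 72.
Gain from deviating: (127−72) today; loss: (72−28) in each of the next 2 periods.
No-deviation condition: (72−28)(δ+…+δ^2) ≥ 127−72, i.e. δ+…+δ^2 ≥ 5/4.
At δ = 4/5: δ+…+δ^2 = 1.4400 ≥ 1.2500.
So cooperation is sustainable.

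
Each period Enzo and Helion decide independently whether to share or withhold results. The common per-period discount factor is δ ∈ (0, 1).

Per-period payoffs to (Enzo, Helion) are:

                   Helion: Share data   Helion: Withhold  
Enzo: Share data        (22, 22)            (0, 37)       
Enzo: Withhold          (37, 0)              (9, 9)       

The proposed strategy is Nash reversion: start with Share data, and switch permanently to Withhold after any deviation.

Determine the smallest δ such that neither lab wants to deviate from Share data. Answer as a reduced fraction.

15/28

22/(1−δ) ≥ 37 + 9δ/(1−δ)
22 ≥ 37 − 28δ
δ ≥ 15/28.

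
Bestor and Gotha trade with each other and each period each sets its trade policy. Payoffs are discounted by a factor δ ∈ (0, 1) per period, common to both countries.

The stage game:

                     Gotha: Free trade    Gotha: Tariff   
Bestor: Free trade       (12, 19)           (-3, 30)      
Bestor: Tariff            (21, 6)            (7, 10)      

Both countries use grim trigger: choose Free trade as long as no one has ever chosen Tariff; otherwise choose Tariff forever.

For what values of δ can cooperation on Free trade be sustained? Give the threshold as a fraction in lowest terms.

For Bestor: deviation gain 21−12 = 9, per-period punishment loss 12−7 = 5. IC gives δ ≥ 9/14.
For Gotha: gain 11, loss 9 per period, so δ ≥ 11/20.
The tighter constraint is Bestor's, so cooperation needs δ ≥ 9/14.

9/14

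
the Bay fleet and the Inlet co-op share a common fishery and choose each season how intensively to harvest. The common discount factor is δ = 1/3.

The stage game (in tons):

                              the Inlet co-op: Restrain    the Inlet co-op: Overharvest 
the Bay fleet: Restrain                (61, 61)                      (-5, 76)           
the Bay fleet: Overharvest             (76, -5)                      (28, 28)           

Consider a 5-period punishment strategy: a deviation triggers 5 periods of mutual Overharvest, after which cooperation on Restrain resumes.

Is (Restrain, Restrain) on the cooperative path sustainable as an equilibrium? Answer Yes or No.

Comparing payoff streams over the 6 periods until play realigns: cooperate → 61(1+δ+…+δ^5); deviate → 76 + 28(δ+…+δ^5).
Cooperation is sustained iff (61−28)(δ+…+δ^5) ≥ 76−61.
δ+…+δ^5 = 1/3·(1−(1/3)^5)/(1−1/3) = 0.4979, and (76−61)/(61−28) = 0.4545.
0.4979 ≥ 0.4545, so cooperation is sustainable.

Yes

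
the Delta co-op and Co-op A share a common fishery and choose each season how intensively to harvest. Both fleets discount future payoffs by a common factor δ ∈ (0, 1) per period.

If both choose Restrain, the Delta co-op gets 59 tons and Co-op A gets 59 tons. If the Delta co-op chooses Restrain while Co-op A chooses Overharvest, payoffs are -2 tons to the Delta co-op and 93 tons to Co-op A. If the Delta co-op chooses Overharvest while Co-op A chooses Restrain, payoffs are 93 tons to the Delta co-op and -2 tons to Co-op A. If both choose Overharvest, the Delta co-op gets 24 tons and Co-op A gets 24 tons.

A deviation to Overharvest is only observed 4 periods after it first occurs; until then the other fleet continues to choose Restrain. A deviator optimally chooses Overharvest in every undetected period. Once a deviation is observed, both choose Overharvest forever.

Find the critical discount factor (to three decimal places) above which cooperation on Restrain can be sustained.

0.838

Deviating for the 4 undetected periods gains 93−59 = 34 per period over cooperation, then loses 59−24 = 35 per period forever once punishment starts.
Gain: 34(1 + δ + … + δ^3); loss: 35·δ^4/(1−δ).
No profitable deviation ⇔ 34(1−δ^4) ≤ 35·δ^4, i.e. δ^4 ≥ 34/(34+35) = 34/69.
Hence δ ≥ (34/69)^(1/4) ≈ 0.838.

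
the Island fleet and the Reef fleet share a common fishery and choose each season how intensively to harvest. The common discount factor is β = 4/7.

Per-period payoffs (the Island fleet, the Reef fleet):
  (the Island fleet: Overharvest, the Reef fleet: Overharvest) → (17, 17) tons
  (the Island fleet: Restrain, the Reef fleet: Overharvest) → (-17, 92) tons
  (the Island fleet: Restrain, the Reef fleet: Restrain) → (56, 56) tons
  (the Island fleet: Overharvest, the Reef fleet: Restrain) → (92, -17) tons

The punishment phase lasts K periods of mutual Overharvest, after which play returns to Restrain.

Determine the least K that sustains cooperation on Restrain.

3

No profitable deviation requires (56−17)(β+…+β^K) ≥ 92−56, i.e. β+…+β^K ≥ 12/13 ≈ 0.9231.
With β = 4/7, the partial sums are K=1: 0.5714, K=2: 0.8980, K=3: 1.0845.
K = 3 is the first length at which the sum reaches 0.9231.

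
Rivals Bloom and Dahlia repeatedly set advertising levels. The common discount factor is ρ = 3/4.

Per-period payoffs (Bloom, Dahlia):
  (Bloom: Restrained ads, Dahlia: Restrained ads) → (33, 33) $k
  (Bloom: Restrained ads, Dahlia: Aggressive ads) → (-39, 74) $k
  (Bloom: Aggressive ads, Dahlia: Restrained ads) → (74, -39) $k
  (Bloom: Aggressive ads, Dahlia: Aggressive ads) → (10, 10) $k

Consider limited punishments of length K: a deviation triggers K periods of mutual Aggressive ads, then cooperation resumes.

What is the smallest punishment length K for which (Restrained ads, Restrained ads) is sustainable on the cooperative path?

IC: ρ(1−ρ^K)/(1−ρ) ≥ (74−33)/(33−10) = 41/23.
With ρ = 3/4: need 1 − ρ^K ≥ 41/23·(1−3/4)/(3/4), i.e. ρ^K ≤ 0.4058.
Since (3/4)^3 = 0.4219 and (3/4)^4 = 0.3164, the smallest such K is 4.

4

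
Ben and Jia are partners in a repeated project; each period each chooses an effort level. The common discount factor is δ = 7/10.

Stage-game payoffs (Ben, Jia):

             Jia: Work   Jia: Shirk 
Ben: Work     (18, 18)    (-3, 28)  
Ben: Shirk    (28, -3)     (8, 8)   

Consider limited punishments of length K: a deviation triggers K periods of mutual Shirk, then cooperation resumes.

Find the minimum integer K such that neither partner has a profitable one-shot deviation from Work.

IC: δ(1−δ^K)/(1−δ) ≥ (28−18)/(18−8) = 1.
With δ = 7/10: need 1 − δ^K ≥ 1·(1−7/10)/(7/10), i.e. δ^K ≤ 0.5714.
Since (7/10)^1 = 0.7000 and (7/10)^2 = 0.4900, the smallest such K is 2.

2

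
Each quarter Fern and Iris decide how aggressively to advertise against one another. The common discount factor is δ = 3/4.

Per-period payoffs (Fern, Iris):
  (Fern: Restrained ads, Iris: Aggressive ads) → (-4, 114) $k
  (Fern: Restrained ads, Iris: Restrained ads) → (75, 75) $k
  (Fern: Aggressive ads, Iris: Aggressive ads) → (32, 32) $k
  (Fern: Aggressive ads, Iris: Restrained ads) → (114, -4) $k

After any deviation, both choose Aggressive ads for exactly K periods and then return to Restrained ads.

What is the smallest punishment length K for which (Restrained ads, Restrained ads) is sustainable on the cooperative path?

2

No profitable deviation requires (75−32)(δ+…+δ^K) ≥ 114−75, i.e. δ+…+δ^K ≥ 39/43 ≈ 0.9070.
With δ = 3/4, the partial sums are K=1: 0.7500, K=2: 1.3125.
K = 2 is the first length at which the sum reaches 0.9070.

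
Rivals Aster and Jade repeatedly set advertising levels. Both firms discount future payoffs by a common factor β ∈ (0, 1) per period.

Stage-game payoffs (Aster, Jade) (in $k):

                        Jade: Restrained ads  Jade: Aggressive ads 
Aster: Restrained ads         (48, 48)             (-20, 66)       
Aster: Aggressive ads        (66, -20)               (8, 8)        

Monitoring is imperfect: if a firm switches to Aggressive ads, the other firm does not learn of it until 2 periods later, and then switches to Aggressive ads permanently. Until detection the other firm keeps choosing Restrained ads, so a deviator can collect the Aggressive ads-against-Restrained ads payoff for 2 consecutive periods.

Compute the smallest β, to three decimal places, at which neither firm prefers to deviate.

0.557

The best deviation is to choose Aggressive ads for all 2 undetected periods, earning 66 each, then 8 forever once detected.
Deviation value: 66(1−β^2)/(1−β) + 8β^2/(1−β); cooperation value: 48/(1−β).
IC: 48 ≥ 66(1−β^2) + 8β^2 = 66 − 58β^2.
So β^2 ≥ 18/58 = 9/29, giving β ≥ (9/29)^(1/2) ≈ 0.557.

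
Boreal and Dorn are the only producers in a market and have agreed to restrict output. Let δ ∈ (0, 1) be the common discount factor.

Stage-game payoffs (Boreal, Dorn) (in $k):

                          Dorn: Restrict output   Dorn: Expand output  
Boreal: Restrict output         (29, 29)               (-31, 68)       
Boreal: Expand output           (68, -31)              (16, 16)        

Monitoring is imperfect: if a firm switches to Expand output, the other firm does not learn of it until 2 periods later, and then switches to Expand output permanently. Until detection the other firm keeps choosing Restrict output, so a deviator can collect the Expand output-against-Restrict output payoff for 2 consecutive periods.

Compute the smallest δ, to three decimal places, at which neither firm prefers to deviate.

A deviator earns 68 for 2 periods, then 16 forever; cooperating earns 29 forever. Multiplying the IC by (1−δ):
29 ≥ 68(1−δ^2) + 16δ^2, so 52·δ^2 ≥ 39 and δ^2 ≥ 3/4.
δ ≥ (3/4)^(1/2) ≈ 0.866.

0.866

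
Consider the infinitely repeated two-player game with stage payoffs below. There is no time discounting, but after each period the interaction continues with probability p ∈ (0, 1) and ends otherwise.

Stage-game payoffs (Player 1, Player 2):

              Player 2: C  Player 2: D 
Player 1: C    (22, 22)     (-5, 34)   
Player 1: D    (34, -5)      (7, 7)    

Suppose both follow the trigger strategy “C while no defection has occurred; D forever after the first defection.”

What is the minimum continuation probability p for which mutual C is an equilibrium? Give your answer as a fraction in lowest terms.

With no time discounting, the continuation probability p plays the role of the discount factor.
Grim-trigger IC: 22/(1−p) ≥ 34 + 7p/(1−p) ⇒ p ≥ (34−22)/(34−7) = 4/9.

4/9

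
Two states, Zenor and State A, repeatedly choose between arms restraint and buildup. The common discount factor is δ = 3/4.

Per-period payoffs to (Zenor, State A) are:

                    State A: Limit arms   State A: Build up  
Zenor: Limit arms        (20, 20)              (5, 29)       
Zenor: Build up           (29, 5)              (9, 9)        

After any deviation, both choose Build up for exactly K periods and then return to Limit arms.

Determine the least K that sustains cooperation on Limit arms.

2

IC: δ(1−δ^K)/(1−δ) ≥ (29−20)/(20−9) = 9/11.
With δ = 3/4: need 1 − δ^K ≥ 9/11·(1−3/4)/(3/4), i.e. δ^K ≤ 0.7273.
Since (3/4)^1 = 0.7500 and (3/4)^2 = 0.5625, the smallest such K is 2.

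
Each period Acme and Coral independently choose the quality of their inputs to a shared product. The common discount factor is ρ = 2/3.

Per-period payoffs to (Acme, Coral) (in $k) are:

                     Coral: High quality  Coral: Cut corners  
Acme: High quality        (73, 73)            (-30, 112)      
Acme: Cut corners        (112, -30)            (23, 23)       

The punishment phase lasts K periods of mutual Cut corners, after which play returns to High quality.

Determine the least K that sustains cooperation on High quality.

2

No profitable deviation requires (73−23)(ρ+…+ρ^K) ≥ 112−73, i.e. ρ+…+ρ^K ≥ 39/50 ≈ 0.7800.
With ρ = 2/3, the partial sums are K=1: 0.6667, K=2: 1.1111.
K = 2 is the first length at which the sum reaches 0.7800.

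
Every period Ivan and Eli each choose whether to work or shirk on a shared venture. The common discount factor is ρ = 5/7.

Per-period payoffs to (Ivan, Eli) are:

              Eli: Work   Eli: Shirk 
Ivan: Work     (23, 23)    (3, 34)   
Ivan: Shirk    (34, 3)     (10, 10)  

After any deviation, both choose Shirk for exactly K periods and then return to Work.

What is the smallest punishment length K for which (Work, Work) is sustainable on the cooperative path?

IC: ρ(1−ρ^K)/(1−ρ) ≥ (34−23)/(23−10) = 11/13.
With ρ = 5/7: need 1 − ρ^K ≥ 11/13·(1−5/7)/(5/7), i.e. ρ^K ≤ 0.6615.
Since (5/7)^1 = 0.7143 and (5/7)^2 = 0.5102, the smallest such K is 2.

2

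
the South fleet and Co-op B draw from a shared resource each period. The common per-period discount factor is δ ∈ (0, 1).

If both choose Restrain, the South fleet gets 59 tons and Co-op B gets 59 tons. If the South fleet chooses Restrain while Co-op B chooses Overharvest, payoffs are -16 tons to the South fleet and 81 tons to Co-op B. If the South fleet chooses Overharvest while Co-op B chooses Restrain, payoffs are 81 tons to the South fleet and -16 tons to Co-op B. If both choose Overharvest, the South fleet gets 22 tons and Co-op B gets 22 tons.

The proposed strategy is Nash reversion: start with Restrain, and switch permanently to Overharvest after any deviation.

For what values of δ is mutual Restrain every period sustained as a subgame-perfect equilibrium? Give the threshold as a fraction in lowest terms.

Under grim trigger the critical discount factor is (T−C)/(T−P) with T = 81, C = 59, P = 22.
δ* = (81−59)/(81−22) = 22/59.

22/59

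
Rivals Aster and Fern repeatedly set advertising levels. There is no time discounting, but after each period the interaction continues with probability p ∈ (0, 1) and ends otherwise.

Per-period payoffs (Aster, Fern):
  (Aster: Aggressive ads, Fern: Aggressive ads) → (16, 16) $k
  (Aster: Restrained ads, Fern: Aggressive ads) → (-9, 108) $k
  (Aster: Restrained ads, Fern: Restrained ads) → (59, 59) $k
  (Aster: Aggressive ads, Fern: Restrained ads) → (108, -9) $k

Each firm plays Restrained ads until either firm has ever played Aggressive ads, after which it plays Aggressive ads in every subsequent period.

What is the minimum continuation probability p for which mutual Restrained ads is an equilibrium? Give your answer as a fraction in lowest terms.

Expected cooperation value is 59 + p·59 + p²·59 + … = 59/(1−p); deviation gives 108 + p·16/(1−p).
59 ≥ 108(1−p) + 16p ⇒ 92p ≥ 49 ⇒ p ≥ 49/92.

49/92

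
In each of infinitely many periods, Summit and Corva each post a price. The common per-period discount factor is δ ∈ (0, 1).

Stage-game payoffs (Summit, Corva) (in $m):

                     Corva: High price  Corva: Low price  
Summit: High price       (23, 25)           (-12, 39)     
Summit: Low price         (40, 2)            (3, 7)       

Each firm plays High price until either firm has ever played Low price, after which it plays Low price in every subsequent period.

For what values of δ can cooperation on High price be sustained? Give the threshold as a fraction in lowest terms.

Summit's threshold: (40−23)/(40−3) = 17/37.
Corva's threshold: (39−25)/(39−7) = 7/16.
17/37 > 7/16, so Summit binds and δ* = 17/37.

17/37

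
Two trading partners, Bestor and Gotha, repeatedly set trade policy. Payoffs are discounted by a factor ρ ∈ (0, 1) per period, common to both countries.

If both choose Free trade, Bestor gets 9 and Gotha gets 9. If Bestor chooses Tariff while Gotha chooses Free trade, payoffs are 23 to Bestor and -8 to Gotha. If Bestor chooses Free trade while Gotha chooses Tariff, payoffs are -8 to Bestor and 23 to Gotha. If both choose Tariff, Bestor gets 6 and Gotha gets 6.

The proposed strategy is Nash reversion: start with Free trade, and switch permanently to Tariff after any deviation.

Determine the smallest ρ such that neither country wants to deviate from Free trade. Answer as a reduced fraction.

14/17

One-period gain from deviating is 23 − 9 = 14. The loss is 9 − 6 = 3 in every subsequent period, with present value 3·ρ/(1−ρ).
Deviation is unprofitable when 3·ρ/(1−ρ) ≥ 14, i.e. ρ/(1−ρ) ≥ 14/3.
Equivalently ρ ≥ 14/(14+3) = 14/17.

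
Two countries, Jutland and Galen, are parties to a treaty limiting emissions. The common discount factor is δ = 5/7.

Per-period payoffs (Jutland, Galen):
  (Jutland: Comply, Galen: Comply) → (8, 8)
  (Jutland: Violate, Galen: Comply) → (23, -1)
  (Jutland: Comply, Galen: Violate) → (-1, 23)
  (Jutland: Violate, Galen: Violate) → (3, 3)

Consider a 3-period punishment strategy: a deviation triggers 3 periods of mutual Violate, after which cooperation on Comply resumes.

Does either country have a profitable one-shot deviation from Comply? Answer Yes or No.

Yes

Comparing payoff streams over the 4 periods until play realigns: cooperate → 8(1+δ+…+δ^3); deviate → 23 + 3(δ+…+δ^3).
Cooperation is sustained iff (8−3)(δ+…+δ^3) ≥ 23−8.
δ+…+δ^3 = 5/7·(1−(5/7)^3)/(1−5/7) = 1.5889, and (23−8)/(8−3) = 3.0000.
1.5889 < 3.0000, so cooperation is not sustainable.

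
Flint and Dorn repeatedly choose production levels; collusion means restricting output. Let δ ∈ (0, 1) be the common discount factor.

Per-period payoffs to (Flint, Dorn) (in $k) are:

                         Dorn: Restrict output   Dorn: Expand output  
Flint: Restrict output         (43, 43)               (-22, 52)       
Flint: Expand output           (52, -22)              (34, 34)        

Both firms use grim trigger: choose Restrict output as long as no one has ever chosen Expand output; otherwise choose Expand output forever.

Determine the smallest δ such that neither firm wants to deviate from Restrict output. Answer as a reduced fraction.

1/2

Under grim trigger the critical discount factor is (T−C)/(T−P) with T = 52, C = 43, P = 34.
δ* = (52−43)/(52−34) = 9/18 = 1/2.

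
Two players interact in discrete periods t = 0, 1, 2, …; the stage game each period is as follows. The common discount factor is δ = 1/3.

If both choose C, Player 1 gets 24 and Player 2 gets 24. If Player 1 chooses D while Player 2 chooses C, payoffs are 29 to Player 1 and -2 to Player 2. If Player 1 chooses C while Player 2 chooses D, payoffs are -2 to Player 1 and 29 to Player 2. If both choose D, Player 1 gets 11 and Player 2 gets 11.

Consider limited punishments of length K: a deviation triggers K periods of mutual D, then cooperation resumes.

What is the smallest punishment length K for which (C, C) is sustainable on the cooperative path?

2

IC: δ(1−δ^K)/(1−δ) ≥ (29−24)/(24−11) = 5/13.
With δ = 1/3: need 1 − δ^K ≥ 5/13·(1−1/3)/(1/3), i.e. δ^K ≤ 0.2308.
Since (1/3)^1 = 0.3333 and (1/3)^2 = 0.1111, the smallest such K is 2.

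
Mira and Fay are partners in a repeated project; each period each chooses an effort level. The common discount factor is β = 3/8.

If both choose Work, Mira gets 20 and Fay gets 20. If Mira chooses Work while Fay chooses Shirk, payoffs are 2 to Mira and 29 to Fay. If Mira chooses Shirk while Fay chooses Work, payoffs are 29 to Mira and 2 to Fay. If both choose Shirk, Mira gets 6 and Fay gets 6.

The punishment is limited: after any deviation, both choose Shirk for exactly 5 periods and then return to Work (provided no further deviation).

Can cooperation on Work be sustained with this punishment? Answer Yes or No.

A one-shot deviation gives 29 now, then 6 for 5 periods, then back to 20.
Gain from deviating: (29−20) today; loss: (20−6) in each of the next 5 periods.
No-deviation condition: (20−6)(β+…+β^5) ≥ 29−20, i.e. β+…+β^5 ≥ 9/14.
At β = 3/8: β+…+β^5 = 0.5956 < 0.6429.
So cooperation is not sustainable.

No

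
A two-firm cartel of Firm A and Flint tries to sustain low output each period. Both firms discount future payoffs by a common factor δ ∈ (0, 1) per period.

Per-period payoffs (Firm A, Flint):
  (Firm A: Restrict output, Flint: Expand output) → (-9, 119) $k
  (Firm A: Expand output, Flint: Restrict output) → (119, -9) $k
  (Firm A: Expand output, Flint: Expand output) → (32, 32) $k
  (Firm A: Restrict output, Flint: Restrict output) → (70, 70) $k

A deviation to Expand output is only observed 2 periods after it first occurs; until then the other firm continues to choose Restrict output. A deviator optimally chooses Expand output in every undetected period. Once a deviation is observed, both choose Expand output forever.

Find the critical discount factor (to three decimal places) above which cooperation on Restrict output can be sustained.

Deviating for the 2 undetected periods gains 119−70 = 49 per period over cooperation, then loses 70−32 = 38 per period forever once punishment starts.
Gain: 49(1 + δ + … + δ^1); loss: 38·δ^2/(1−δ).
No profitable deviation ⇔ 49(1−δ^2) ≤ 38·δ^2, i.e. δ^2 ≥ 49/(49+38) = 49/87.
Hence δ ≥ (49/87)^(1/2) ≈ 0.750.

0.750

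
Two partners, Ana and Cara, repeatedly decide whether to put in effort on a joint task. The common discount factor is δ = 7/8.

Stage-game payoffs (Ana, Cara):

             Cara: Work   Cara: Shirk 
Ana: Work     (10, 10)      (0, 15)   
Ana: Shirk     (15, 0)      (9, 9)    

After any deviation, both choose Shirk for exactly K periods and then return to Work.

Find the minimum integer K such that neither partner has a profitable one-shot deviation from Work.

IC: δ(1−δ^K)/(1−δ) ≥ (15−10)/(10−9) = 5.
With δ = 7/8: need 1 − δ^K ≥ 5·(1−7/8)/(7/8), i.e. δ^K ≤ 0.2857.
Since (7/8)^9 = 0.3007 and (7/8)^10 = 0.2631, the smallest such K is 10.

10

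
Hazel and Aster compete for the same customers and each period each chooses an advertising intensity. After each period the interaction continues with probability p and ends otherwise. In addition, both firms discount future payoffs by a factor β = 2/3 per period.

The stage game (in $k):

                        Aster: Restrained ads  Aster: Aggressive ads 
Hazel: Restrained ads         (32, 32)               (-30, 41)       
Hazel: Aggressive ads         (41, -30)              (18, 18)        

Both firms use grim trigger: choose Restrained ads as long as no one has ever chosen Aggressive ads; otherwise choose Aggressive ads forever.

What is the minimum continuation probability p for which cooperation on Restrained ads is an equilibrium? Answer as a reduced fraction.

Expected continuation weight on next period's payoff is β·p = 2/3·p, which plays the role of the discount factor.
Cooperation requires 2/3·p ≥ (41−32)/(41−18) = 9/23, hence p ≥ 27/46.

27/46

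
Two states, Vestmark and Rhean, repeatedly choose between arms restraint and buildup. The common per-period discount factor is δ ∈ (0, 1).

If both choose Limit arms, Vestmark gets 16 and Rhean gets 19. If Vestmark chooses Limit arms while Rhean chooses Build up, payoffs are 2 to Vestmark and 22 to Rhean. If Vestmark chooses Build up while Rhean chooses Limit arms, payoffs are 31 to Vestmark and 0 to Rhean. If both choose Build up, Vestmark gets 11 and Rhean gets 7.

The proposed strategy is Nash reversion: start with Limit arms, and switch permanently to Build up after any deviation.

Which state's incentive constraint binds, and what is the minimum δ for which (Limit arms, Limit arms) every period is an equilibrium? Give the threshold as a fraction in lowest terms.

Vestmark: cooperation gives 16 each period; deviation gives 31 once then 11 forever.
  16/(1−δ) ≥ 31 + 11δ/(1−δ) ⇒ δ ≥ 15/20 = 3/4.
Rhean: cooperation gives 19 each period; deviation gives 22 once then 7 forever.
  δ ≥ 3/15 = 1/5.
Both must hold, so the binding constraint is Vestmark's: δ ≥ 3/4.

Vestmark; δ ≥ 3/4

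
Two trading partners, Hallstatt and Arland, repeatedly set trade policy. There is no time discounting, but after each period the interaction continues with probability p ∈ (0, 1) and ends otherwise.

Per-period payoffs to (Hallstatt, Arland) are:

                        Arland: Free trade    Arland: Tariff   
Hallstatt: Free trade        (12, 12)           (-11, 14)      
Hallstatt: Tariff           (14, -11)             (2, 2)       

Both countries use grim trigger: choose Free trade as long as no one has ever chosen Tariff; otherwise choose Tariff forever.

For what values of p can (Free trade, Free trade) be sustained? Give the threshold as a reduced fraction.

1/6

With no time discounting, the continuation probability p plays the role of the discount factor.
Grim-trigger IC: 12/(1−p) ≥ 14 + 2p/(1−p) ⇒ p ≥ (14−12)/(14−2) = 1/6.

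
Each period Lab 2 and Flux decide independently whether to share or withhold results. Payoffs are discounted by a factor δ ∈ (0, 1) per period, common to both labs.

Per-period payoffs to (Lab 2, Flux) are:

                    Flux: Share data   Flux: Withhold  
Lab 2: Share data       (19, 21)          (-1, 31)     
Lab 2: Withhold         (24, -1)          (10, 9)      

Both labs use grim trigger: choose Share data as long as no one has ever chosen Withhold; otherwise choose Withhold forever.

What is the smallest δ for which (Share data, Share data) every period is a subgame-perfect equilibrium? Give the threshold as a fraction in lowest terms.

5/11

For Lab 2: deviation gain 24−19 = 5, per-period punishment loss 19−10 = 9. IC gives δ ≥ 5/14.
For Flux: gain 10, loss 12 per period, so δ ≥ 10/22 = 5/11.
The tighter constraint is Flux's, so cooperation needs δ ≥ 5/11.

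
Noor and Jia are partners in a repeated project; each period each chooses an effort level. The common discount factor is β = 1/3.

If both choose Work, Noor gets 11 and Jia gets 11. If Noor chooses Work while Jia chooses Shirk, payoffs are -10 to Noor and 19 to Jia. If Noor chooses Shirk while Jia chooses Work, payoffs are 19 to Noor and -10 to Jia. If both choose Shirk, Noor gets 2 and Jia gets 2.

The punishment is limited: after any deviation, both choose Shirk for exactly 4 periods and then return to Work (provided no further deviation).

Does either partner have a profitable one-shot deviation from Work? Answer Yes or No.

Yes

IC: β+…+β^4 ≥ (19−11)/(11−2) = 8/9.
At β = 1/3: partial sum = 0.4938 < 0.8889. Cooperation not sustainable.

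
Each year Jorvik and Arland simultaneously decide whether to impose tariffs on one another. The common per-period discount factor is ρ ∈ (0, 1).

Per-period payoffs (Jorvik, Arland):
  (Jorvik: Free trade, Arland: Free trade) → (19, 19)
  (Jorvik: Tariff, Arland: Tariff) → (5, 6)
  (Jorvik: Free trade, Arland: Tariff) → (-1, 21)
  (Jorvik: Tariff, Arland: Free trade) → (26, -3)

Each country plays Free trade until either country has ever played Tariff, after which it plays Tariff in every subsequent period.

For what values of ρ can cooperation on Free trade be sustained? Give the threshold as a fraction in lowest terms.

For Jorvik: deviation gain 26−19 = 7, per-period punishment loss 19−5 = 14. IC gives ρ ≥ 7/21 = 1/3.
For Arland: gain 2, loss 13 per period, so ρ ≥ 2/15.
The tighter constraint is Jorvik's, so cooperation needs ρ ≥ 1/3.

1/3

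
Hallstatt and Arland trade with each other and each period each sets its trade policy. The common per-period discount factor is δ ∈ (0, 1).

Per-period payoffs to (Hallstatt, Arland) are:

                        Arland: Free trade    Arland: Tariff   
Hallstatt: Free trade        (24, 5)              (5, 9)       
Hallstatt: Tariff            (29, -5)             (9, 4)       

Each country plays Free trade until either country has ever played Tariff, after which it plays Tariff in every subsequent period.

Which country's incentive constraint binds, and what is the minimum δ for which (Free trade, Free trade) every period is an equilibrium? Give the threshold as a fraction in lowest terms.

For Hallstatt: deviation gain 29−24 = 5, per-period punishment loss 24−9 = 15. IC gives δ ≥ 5/20 = 1/4.
For Arland: gain 4, loss 1 per period, so δ ≥ 4/5.
The tighter constraint is Arland's, so cooperation needs δ ≥ 4/5.

Arland; δ ≥ 4/5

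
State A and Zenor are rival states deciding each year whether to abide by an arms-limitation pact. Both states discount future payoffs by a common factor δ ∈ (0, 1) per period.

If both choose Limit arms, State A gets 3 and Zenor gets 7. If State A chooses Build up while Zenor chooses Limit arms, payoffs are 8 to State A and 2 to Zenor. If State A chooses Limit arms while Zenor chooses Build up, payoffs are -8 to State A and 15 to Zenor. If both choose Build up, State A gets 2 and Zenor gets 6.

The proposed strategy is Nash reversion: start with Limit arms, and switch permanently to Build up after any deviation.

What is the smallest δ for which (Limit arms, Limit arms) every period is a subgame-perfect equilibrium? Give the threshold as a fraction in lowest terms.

State A's threshold: (8−3)/(8−2) = 5/6.
Zenor's threshold: (15−7)/(15−6) = 8/9.
5/6 < 8/9, so Zenor binds and δ* = 8/9.

8/9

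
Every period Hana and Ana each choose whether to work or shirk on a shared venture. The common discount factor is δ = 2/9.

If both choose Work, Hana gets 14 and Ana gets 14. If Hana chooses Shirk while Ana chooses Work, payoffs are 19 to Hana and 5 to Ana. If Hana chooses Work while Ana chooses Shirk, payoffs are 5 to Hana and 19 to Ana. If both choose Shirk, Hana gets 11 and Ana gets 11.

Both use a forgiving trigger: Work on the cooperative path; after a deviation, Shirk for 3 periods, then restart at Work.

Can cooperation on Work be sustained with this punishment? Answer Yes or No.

IC: δ+…+δ^3 ≥ (19−14)/(14−11) = 5/3.
At δ = 2/9: partial sum = 0.2826 < 1.6667. Cooperation not sustainable.

No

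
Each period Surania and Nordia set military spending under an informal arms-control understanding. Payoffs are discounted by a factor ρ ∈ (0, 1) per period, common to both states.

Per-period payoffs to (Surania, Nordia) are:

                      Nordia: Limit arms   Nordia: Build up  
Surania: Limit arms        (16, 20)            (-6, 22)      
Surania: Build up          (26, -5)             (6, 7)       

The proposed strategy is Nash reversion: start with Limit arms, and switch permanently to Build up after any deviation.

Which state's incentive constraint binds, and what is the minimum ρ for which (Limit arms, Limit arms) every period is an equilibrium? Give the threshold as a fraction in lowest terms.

Surania: cooperation gives 16 each period; deviation gives 26 once then 6 forever.
  16/(1−ρ) ≥ 26 + 6ρ/(1−ρ) ⇒ ρ ≥ 10/20 = 1/2.
Nordia: cooperation gives 20 each period; deviation gives 22 once then 7 forever.
  ρ ≥ 2/15.
Both must hold, so the binding constraint is Surania's: ρ ≥ 1/2.

Surania; ρ ≥ 1/2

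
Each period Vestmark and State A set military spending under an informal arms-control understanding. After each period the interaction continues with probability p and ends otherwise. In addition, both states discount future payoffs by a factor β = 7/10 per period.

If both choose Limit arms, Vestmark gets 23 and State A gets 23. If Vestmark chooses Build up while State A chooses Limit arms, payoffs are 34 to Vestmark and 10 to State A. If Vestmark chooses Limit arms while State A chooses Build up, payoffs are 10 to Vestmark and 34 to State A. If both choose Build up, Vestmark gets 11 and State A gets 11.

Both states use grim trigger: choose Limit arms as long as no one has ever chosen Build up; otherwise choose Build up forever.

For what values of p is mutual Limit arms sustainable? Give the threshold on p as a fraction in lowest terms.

Expected continuation weight on next period's payoff is β·p = 7/10·p, which plays the role of the discount factor.
Cooperation requires 7/10·p ≥ (34−23)/(34−11) = 11/23, hence p ≥ 110/161.

110/161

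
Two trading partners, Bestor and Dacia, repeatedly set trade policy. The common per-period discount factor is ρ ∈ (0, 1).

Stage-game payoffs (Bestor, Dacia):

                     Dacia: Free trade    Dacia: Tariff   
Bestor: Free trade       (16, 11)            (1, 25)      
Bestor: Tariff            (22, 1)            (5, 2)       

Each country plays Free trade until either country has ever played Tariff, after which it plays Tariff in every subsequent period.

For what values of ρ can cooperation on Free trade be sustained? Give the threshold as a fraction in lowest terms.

Bestor: cooperation gives 16 each period; deviation gives 22 once then 5 forever.
  16/(1−ρ) ≥ 22 + 5ρ/(1−ρ) ⇒ ρ ≥ 6/17.
Dacia: cooperation gives 11 each period; deviation gives 25 once then 2 forever.
  ρ ≥ 14/23.
Both must hold, so the binding constraint is Dacia's: ρ ≥ 14/23.

14/23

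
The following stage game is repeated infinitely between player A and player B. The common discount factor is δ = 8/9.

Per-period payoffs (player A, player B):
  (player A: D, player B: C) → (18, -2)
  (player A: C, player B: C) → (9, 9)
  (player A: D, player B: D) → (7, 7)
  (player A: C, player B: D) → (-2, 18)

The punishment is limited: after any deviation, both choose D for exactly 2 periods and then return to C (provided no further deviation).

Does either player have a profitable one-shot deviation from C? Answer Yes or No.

Comparing payoff streams over the 3 periods until play realigns: cooperate → 9(1+δ+…+δ^2); deviate → 18 + 7(δ+…+δ^2).
Cooperation is sustained iff (9−7)(δ+…+δ^2) ≥ 18−9.
δ+…+δ^2 = 8/9·(1−(8/9)^2)/(1−8/9) = 1.6790, and (18−9)/(9−7) = 4.5000.
1.6790 < 4.5000, so cooperation is not sustainable.

Yes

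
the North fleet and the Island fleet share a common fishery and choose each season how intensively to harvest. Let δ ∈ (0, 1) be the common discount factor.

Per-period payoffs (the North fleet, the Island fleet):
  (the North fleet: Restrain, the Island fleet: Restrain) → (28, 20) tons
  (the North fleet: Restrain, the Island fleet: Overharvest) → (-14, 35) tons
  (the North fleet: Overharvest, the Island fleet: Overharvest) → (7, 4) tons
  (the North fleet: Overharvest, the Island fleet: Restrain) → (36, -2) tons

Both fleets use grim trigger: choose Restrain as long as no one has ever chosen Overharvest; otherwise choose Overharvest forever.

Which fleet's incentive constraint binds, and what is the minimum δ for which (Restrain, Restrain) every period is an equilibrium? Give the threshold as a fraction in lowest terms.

the Island fleet; δ ≥ 15/31

the North fleet: cooperation gives 28 each period; deviation gives 36 once then 7 forever.
  28/(1−δ) ≥ 36 + 7δ/(1−δ) ⇒ δ ≥ 8/29.
the Island fleet: cooperation gives 20 each period; deviation gives 35 once then 4 forever.
  δ ≥ 15/31.
Both must hold, so the binding constraint is the Island fleet's: δ ≥ 15/31.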